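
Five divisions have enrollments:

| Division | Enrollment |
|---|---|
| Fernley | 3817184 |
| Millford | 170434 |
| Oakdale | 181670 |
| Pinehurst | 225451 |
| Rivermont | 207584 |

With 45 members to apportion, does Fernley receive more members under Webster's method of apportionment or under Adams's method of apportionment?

Webster: Fernley 37, Millford 2, Oakdale 2, Pinehurst 2, Rivermont 2.
Adams: Fernley 36, Millford 2, Oakdale 2, Pinehurst 3, Rivermont 2.
Fernley gets 37 under Webster and 36 under Adams.

Webster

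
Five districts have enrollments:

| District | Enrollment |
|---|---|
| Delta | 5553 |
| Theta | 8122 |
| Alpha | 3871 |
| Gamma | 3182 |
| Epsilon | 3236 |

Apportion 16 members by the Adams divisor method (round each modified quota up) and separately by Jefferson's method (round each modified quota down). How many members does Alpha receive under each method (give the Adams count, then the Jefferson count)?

3 and 2

Adams: Delta 4, Theta 5, Alpha 3, Gamma 2, Epsilon 2.
Jefferson: Delta 4, Theta 6, Alpha 2, Gamma 2, Epsilon 2.
Alpha gets 3 under Adams and 2 under Jefferson.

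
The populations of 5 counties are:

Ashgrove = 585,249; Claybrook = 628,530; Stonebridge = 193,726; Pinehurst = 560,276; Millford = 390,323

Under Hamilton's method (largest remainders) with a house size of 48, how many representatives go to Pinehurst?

Total 2358104; standard divisor 2358104/48 ≈ 49127.167.
Standard quotas: Ashgrove 11.9129, Claybrook 12.7939, Stonebridge 3.9434, Pinehurst 11.4046, Millford 7.9452.
Lower quotas: Ashgrove 11, Claybrook 12, Stonebridge 3, Pinehurst 11, Millford 7 (sum 44, leaving 4 seats).
Remainders in descending order: Millford 0.9452, Stonebridge 0.9434, Ashgrove 0.9129, Claybrook 0.7939, Pinehurst 0.4046.
The surplus seats go to Millford, Stonebridge, Ashgrove, Claybrook.
Pinehurst receives 11.

11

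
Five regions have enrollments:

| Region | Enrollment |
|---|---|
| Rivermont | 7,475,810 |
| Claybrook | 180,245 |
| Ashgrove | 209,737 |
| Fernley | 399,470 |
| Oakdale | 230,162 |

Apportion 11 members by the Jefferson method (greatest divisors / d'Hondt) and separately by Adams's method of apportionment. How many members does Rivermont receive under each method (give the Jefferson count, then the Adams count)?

Jefferson: Rivermont 11, Claybrook 0, Ashgrove 0, Fernley 0, Oakdale 0.
Adams: Rivermont 7, Claybrook 1, Ashgrove 1, Fernley 1, Oakdale 1.
Rivermont gets 11 under Jefferson and 7 under Adams.

11 and 7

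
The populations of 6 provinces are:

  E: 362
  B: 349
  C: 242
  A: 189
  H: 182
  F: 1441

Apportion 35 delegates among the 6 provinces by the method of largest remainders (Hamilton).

Total 2765; standard divisor 2765/35 = 79.
Standard quotas: E 4.582, B 4.418, C 3.063, A 2.392, H 2.304, F 18.241.
Lower quotas: E 4, B 4, C 3, A 2, H 2, F 18 (sum 33, leaving 2 seats).
Remainders in descending order: E 0.582, B 0.418, A 0.392, H 0.304, F 0.241, C 0.063.
The surplus seats go to E, B.

E 5, B 5, C 3, A 2, H 2, F 18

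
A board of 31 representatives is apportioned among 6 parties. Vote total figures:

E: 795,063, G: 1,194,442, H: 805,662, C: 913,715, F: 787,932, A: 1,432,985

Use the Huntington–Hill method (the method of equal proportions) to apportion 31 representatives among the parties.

E 4, G 6, H 4, C 5, F 4, A 8

With divisor 187899: modified quotas E 4.231, G 6.357, H 4.288, C 4.863, F 4.193, A 7.626.
Geometric-mean thresholds: E √(4·5)=4.472, G √(6·7)=6.481, H √(4·5)=4.472, C √(4·5)=4.472, F √(4·5)=4.472, A √(7·8)=7.483.
Each quota rounded against its threshold gives E 4, G 6, H 4, C 5, F 4, A 8 (total 31).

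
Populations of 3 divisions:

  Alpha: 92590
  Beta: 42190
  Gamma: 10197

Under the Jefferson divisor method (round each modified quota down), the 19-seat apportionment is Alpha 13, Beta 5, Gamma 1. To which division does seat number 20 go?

Priority for the next seat is population ÷ (current seats + 1).
Priorities: Alpha 6613.571, Beta 7031.667, Gamma 5098.500.
Highest priority: Beta.

Beta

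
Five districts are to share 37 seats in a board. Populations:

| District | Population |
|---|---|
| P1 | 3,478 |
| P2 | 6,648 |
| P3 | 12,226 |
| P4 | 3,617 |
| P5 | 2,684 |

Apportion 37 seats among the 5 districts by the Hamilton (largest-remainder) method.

P1: 4, P2: 9, P3: 16, P4: 5, P5: 3

Total 28653; standard divisor 28653/37 ≈ 774.405.
Standard quotas: P1 4.4912, P2 8.5847, P3 15.7876, P4 4.6707, P5 3.4659.
Lower quotas: P1 4, P2 8, P3 15, P4 4, P5 3 (sum 34, leaving 3 seats).
Remainders in descending order: P3 0.7876, P4 0.6707, P2 0.5847, P1 0.4912, P5 0.4659.
Largest remainders: P3, P4, P2 receive the extra seats.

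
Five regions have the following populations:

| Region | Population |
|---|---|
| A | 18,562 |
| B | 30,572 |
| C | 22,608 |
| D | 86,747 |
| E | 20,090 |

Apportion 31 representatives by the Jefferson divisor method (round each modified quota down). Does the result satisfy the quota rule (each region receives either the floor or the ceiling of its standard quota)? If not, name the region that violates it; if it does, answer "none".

none

Standard quotas: A 3.222, B 5.307, C 3.925, D 15.059, E 3.487.
Jefferson allocation: A 3, B 5, C 4, D 16, E 3.
Every allocation lies between the lower and upper quota.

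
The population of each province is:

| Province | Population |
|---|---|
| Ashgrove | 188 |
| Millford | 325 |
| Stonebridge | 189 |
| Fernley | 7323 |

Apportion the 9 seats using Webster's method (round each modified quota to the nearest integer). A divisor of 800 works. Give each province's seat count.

Ashgrove 0, Millford 0, Stonebridge 0, Fernley 9

With modified divisor 800: modified quotas Ashgrove 0.235, Millford 0.406, Stonebridge 0.236, Fernley 9.154.
Rounding to the nearest integer: Ashgrove 0, Millford 0, Stonebridge 0, Fernley 9 (total 9).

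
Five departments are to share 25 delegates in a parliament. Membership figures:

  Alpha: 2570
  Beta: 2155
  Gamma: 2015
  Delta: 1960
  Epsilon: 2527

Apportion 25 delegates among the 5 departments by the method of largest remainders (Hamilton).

Total 11227; standard divisor 11227/25 ≈ 449.08.
Standard quotas: Alpha 5.723, Beta 4.799, Gamma 4.487, Delta 4.364, Epsilon 5.627.
Lower quotas: Alpha 5, Beta 4, Gamma 4, Delta 4, Epsilon 5 (sum 22, leaving 3 seats).
Remainders in descending order: Beta 0.799, Alpha 0.723, Epsilon 0.627, Gamma 0.487, Delta 0.364.
Largest remainders: Beta, Alpha, Epsilon receive the extra seats.

Alpha 6, Beta 5, Gamma 4, Delta 4, Epsilon 6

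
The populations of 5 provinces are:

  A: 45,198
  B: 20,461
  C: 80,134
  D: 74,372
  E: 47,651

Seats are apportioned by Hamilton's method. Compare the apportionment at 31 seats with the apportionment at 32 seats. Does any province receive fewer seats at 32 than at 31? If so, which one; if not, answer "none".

none

At 31 seats: A 5, B 2, C 9, D 9, E 6.
At 32 seats: A 5, B 2, C 10, D 9, E 6.
No province's allocation decreased.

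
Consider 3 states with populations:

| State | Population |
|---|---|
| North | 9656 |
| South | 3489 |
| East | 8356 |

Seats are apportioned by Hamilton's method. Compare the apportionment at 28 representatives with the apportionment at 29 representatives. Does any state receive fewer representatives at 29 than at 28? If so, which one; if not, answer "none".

none

At 28 seats: North 13, South 4, East 11.
At 29 seats: North 13, South 5, East 11.
No state's allocation decreased.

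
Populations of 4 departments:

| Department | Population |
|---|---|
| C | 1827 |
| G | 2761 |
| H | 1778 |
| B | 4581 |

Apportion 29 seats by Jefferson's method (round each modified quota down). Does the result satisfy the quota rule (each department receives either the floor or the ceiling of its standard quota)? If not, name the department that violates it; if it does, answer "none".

none

Standard quotas: C 4.840, G 7.314, H 4.710, B 12.136.
Jefferson allocation: C 5, G 7, H 5, B 12.
Every allocation lies between the lower and upper quota.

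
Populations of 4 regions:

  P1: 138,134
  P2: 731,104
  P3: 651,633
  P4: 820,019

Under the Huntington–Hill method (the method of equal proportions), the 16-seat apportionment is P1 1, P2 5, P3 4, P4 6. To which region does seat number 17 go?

Priority for the next seat is population ÷ (√(s·(s+1))).
Priorities: P1 97675.488, P2 133480.718, P3 145709.568, P4 126531.679.
Highest priority: P3.

P3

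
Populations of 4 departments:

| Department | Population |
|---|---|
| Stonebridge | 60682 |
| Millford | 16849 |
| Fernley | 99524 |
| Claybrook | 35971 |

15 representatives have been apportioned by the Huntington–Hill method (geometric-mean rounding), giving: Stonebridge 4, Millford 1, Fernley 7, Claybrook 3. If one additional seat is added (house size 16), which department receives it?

Stonebridge

Priority for the next seat is population ÷ (√(s·(s+1))).
Priorities: Stonebridge 13568.908, Millford 11914.042, Fernley 13299.454, Claybrook 10383.933.
Highest priority: Stonebridge.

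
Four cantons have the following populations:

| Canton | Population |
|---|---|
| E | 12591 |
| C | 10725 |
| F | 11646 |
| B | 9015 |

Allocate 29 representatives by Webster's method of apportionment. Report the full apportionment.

Standard divisor 43977/29 ≈ 1516.448; standard quotas: E 8.303, C 7.072, F 7.680, B 5.945.
Rounding to the nearest integer gives E 8, C 7, F 8, B 6 — total 29, matching the house size, so no adjustment is needed.

E 8; C 7; F 8; B 6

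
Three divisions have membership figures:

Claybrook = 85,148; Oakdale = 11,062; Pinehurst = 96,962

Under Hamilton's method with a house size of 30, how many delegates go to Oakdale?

2

Total 193172; standard divisor 193172/30 ≈ 6439.067.
Standard quotas: Claybrook 13.2237, Oakdale 1.7180, Pinehurst 15.0584.
Lower quotas: Claybrook 13, Oakdale 1, Pinehurst 15 (sum 29, leaving 1 seat).
Remainders in descending order: Oakdale 0.7180, Claybrook 0.2237, Pinehurst 0.0584.
The surplus seat goes to Oakdale.
Oakdale receives 2.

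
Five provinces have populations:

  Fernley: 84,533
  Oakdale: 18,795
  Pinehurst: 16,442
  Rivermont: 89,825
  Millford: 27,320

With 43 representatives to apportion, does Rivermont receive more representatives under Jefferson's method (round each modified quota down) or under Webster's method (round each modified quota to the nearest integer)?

Jefferson: Fernley 15, Oakdale 3, Pinehurst 3, Rivermont 17, Millford 5.
Webster: Fernley 16, Oakdale 3, Pinehurst 3, Rivermont 16, Millford 5.
Rivermont gets 17 under Jefferson and 16 under Webster.

Jefferson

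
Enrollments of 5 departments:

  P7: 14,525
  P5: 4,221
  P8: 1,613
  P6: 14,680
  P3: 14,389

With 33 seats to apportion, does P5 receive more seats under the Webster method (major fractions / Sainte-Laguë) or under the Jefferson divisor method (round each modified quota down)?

Webster: P7 10, P5 3, P8 1, P6 10, P3 9.
Jefferson: P7 10, P5 2, P8 1, P6 10, P3 10.
P5 gets 3 under Webster and 2 under Jefferson.

Webster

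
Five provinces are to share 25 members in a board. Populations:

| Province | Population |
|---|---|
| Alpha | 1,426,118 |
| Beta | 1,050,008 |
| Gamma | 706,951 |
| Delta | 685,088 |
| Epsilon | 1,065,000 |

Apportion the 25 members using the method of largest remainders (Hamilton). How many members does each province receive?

Standard divisor: 4933165 ÷ 25 ≈ 197326.6.
Standard quotas: Alpha 7.2272, Beta 5.3212, Gamma 3.5826, Delta 3.4718, Epsilon 5.3971.
Lower quotas: Alpha 7, Beta 5, Gamma 3, Delta 3, Epsilon 5 (sum 23, leaving 2 seats).
Remainders in descending order: Gamma 0.5826, Delta 0.4718, Epsilon 0.3971, Beta 0.3212, Alpha 0.2272.
The surplus seats go to Gamma, Delta.

Alpha 7, Beta 5, Gamma 4, Delta 4, Epsilon 5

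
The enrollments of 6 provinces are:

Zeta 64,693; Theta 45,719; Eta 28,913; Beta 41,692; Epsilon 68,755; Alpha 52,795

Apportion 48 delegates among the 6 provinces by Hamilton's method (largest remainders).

Standard divisor: 302567 ÷ 48 ≈ 6303.479.
Standard quotas: Zeta 10.2631, Theta 7.2530, Eta 4.5868, Beta 6.6141, Epsilon 10.9075, Alpha 8.3755.
Lower quotas: Zeta 10, Theta 7, Eta 4, Beta 6, Epsilon 10, Alpha 8 (sum 45, leaving 3 seats).
Remainders in descending order: Epsilon 0.9075, Beta 0.6141, Eta 0.5868, Alpha 0.3755, Zeta 0.2631, Theta 0.2530.
The surplus seats go to Epsilon, Beta, Eta.

Zeta: 10; Theta: 7; Eta: 5; Beta: 7; Epsilon: 11; Alpha: 8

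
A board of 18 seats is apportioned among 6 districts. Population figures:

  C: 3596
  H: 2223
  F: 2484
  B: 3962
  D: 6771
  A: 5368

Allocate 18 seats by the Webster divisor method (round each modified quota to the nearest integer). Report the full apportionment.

C=2; H=2; F=2; B=3; D=5; A=4

Standard divisor 24404/18 ≈ 1355.778; standard quotas: C 2.652, H 1.640, F 1.832, B 2.922, D 4.994, A 3.959.
Rounding to the nearest integer gives 3, 2, 2, 3, 5, 4 = 19 seats, so the divisor must be adjusted.
With modified divisor 1460: modified quotas C 2.463, H 1.523, F 1.701, B 2.714, D 4.638, A 3.677.
Rounding to the nearest integer: C 2, H 2, F 2, B 3, D 5, A 4 (total 18).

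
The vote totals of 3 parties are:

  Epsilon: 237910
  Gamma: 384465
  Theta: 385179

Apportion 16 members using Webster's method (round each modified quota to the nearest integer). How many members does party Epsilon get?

Standard divisor 1007554/16 ≈ 62972.125; standard quotas: Epsilon 3.778, Gamma 6.105, Theta 6.117.
Rounding to the nearest integer gives Epsilon 4, Gamma 6, Theta 6 — total 16, matching the house size, so no adjustment is needed.
Epsilon receives 4.

4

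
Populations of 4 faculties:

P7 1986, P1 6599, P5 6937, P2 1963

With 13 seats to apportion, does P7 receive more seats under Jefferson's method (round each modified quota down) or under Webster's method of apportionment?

Jefferson: P7 1, P1 5, P5 6, P2 1.
Webster: P7 2, P1 5, P5 5, P2 1.
P7 gets 1 under Jefferson and 2 under Webster.

Webster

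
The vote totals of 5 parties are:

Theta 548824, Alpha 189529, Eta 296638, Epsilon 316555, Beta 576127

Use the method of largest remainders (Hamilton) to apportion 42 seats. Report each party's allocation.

Theta=12, Alpha=4, Eta=6, Epsilon=7, Beta=13

Standard divisor: 1927673 ÷ 42 ≈ 45896.976.
Standard quotas: Theta 11.9577, Alpha 4.1294, Eta 6.4631, Epsilon 6.8971, Beta 12.5526.
Lower quotas: Theta 11, Alpha 4, Eta 6, Epsilon 6, Beta 12 (sum 39, leaving 3 seats).
Remainders in descending order: Theta 0.9577, Epsilon 0.8971, Beta 0.5526, Eta 0.4631, Alpha 0.1294.
The surplus seats go to Theta, Epsilon, Beta.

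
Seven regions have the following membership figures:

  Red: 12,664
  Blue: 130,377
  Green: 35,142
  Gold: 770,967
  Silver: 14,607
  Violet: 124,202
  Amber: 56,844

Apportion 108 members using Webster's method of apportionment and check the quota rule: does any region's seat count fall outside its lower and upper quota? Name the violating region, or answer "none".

Gold

Standard quotas: Red 1.195, Blue 12.300, Green 3.315, Gold 72.733, Silver 1.378, Violet 11.717, Amber 5.363.
Webster allocation: Red 1, Blue 12, Green 3, Gold 74, Silver 1, Violet 12, Amber 5.
Gold has quota 72.733 (lower 72, upper 73) but receives 74 — outside the quota interval.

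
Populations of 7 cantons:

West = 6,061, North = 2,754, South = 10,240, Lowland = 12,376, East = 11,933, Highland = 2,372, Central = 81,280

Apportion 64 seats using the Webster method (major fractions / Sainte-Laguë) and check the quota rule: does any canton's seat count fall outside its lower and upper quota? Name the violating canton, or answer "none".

Standard quotas: West 3.054, North 1.388, South 5.160, Lowland 6.236, East 6.013, Highland 1.195, Central 40.955.
Webster allocation: West 3, North 1, South 5, Lowland 6, East 6, Highland 1, Central 42.
Central has quota 40.955 (lower 40, upper 41) but receives 42 — outside the quota interval.

Central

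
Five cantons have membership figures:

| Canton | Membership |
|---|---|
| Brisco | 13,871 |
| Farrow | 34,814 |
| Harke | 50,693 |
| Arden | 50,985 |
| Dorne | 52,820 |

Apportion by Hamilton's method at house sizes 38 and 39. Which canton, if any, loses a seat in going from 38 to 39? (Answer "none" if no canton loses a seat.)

At 38 seats: Brisco 3, Farrow 6, Harke 9, Arden 10, Dorne 10.
At 39 seats: Brisco 2, Farrow 7, Harke 10, Arden 10, Dorne 10.
Brisco drops from 3 to 2.

Brisco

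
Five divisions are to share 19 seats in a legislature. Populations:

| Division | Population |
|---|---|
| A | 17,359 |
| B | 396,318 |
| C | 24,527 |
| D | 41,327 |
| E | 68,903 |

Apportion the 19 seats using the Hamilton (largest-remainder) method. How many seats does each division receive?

The standard divisor is 548434/19 ≈ 28864.947.
Standard quotas: A 0.6014, B 13.7301, C 0.8497, D 1.4317, E 2.3871.
Lower quotas: A 0, B 13, C 0, D 1, E 2 (sum 16, leaving 3 seats).
Remainders in descending order: C 0.8497, B 0.7301, A 0.6014, D 0.4317, E 0.3871.
The surplus seats go to C, B, A.

A=1, B=14, C=1, D=1, E=2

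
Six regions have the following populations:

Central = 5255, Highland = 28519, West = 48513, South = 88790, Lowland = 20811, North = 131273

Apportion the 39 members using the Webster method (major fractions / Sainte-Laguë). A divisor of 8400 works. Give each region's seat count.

With modified divisor 8400: modified quotas Central 0.626, Highland 3.395, West 5.775, South 10.570, Lowland 2.478, North 15.628.
Rounding to the nearest integer: Central 1, Highland 3, West 6, South 11, Lowland 2, North 16 (total 39).

Central 1, Highland 3, West 6, South 11, Lowland 2, North 16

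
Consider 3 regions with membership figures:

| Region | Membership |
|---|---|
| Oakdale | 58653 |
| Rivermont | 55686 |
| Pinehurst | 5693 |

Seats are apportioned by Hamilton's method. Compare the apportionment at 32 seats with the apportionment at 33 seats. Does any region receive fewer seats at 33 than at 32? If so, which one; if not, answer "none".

none

At 32 seats: Oakdale 16, Rivermont 15, Pinehurst 1.
At 33 seats: Oakdale 16, Rivermont 15, Pinehurst 2.
No region's allocation decreased.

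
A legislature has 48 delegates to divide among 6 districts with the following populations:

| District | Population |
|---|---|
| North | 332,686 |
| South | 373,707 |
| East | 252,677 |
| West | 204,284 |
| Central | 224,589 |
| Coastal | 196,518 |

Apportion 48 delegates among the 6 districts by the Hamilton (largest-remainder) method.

The standard divisor is 1584461/48 ≈ 33009.604.
Standard quotas: North 10.0785, South 11.3212, East 7.6547, West 6.1886, Central 6.8037, Coastal 5.9534.
Lower quotas: North 10, South 11, East 7, West 6, Central 6, Coastal 5 (sum 45, leaving 3 seats).
Remainders in descending order: Coastal 0.9534, Central 0.8037, East 0.6547, South 0.3212, West 0.1886, North 0.0785.
The surplus seats go to Coastal, Central, East.

North 10; South 11; East 8; West 6; Central 7; Coastal 6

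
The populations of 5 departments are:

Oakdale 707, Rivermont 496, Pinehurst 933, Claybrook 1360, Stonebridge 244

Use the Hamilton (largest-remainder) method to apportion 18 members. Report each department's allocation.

Standard divisor: 3740 ÷ 18 ≈ 207.778.
Standard quotas: Oakdale 3.403, Rivermont 2.387, Pinehurst 4.490, Claybrook 6.545, Stonebridge 1.174.
Lower quotas: Oakdale 3, Rivermont 2, Pinehurst 4, Claybrook 6, Stonebridge 1 (sum 16, leaving 2 seats).
Remainders in descending order: Claybrook 0.545, Pinehurst 0.490, Oakdale 0.403, Rivermont 0.387, Stonebridge 0.174.
Largest remainders: Claybrook, Pinehurst receive the extra seats.

Oakdale 3, Rivermont 2, Pinehurst 5, Claybrook 7, Stonebridge 1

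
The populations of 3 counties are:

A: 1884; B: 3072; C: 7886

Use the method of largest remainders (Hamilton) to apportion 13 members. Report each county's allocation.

Standard divisor: 12842 ÷ 13 ≈ 987.846.
Standard quotas: A 1.9072, B 3.1098, C 7.9830.
Lower quotas: A 1, B 3, C 7 (sum 11, leaving 2 seats).
Remainders in descending order: C 0.9830, A 0.9072, B 0.1098.
Largest remainders: C, A receive the extra seats.

A 2, B 3, C 8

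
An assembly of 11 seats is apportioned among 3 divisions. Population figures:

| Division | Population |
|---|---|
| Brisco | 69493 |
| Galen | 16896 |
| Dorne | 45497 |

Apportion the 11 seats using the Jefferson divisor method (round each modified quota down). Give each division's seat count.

Standard divisor 131886/11 ≈ 11989.636; standard quotas: Brisco 5.796, Galen 1.409, Dorne 3.795.
Rounding down gives 5, 1, 3 = 9 seats, so the divisor must be adjusted.
With modified divisor 10700: modified quotas Brisco 6.495, Galen 1.579, Dorne 4.252.
Rounding down: Brisco 6, Galen 1, Dorne 4 (total 11).

Brisco 6, Galen 1, Dorne 4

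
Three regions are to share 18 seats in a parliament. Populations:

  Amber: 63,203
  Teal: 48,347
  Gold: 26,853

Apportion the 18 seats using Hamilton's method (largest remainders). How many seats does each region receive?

Standard divisor: 138403 ÷ 18 ≈ 7689.056.
Standard quotas: Amber 8.2199, Teal 6.2878, Gold 3.4924.
Lower quotas: Amber 8, Teal 6, Gold 3 (sum 17, leaving 1 seat).
Remainders in descending order: Gold 0.4924, Teal 0.2878, Amber 0.2199.
Largest remainder: Gold receives the extra seat.

Amber 8; Teal 6; Gold 4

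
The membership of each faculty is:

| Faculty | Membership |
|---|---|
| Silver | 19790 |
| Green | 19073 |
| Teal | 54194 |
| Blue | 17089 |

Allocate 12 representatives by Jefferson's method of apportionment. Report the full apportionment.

Standard divisor 110146/12 ≈ 9178.833; standard quotas: Silver 2.156, Green 2.078, Teal 5.904, Blue 1.862.
Rounding down gives 2, 2, 5, 1 = 10 seats, so the divisor must be adjusted.
With modified divisor 8100: modified quotas Silver 2.443, Green 2.355, Teal 6.691, Blue 2.110.
Rounding down: Silver 2, Green 2, Teal 6, Blue 2 (total 12).

Silver 2; Green 2; Teal 6; Blue 2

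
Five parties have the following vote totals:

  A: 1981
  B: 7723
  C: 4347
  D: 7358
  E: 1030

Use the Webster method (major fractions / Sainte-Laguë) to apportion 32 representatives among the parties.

A: 3; B: 11; C: 6; D: 11; E: 1

Standard divisor 22439/32 ≈ 701.219; standard quotas: A 2.825, B 11.014, C 6.199, D 10.493, E 1.469.
Rounding to the nearest integer gives 3, 11, 6, 10, 1 = 31 seats, so the divisor must be adjusted.
With modified divisor 696.53: modified quotas A 2.844, B 11.088, C 6.241, D 10.564, E 1.479.
Rounding to the nearest integer: A 3, B 11, C 6, D 11, E 1 (total 32).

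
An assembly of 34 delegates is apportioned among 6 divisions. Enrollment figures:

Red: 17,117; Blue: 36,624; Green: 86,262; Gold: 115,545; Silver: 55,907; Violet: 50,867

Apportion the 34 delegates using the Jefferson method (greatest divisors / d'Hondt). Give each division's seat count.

Red 1, Blue 3, Green 8, Gold 12, Silver 5, Violet 5

Standard divisor 362322/34 ≈ 10656.529; standard quotas: Red 1.606, Blue 3.437, Green 8.095, Gold 10.843, Silver 5.246, Violet 4.773.
Rounding down gives 1, 3, 8, 10, 5, 4 = 31 seats, so the divisor must be adjusted.
With modified divisor 9610: modified quotas Red 1.781, Blue 3.811, Green 8.976, Gold 12.023, Silver 5.818, Violet 5.293.
Rounding down: Red 1, Blue 3, Green 8, Gold 12, Silver 5, Violet 5 (total 34).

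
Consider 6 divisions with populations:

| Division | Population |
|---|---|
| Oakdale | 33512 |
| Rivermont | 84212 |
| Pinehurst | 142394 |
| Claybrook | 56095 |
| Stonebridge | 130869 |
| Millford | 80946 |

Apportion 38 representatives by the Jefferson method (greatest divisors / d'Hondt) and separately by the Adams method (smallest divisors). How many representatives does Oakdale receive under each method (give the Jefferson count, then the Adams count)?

2 and 3

Jefferson: Oakdale 2, Rivermont 6, Pinehurst 10, Claybrook 4, Stonebridge 10, Millford 6.
Adams: Oakdale 3, Rivermont 6, Pinehurst 10, Claybrook 4, Stonebridge 9, Millford 6.
Oakdale gets 2 under Jefferson and 3 under Adams.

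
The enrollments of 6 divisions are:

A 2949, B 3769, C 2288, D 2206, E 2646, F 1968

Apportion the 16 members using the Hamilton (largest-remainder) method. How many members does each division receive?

A 3; B 4; C 2; D 2; E 3; F 2

Total 15826; standard divisor 15826/16 ≈ 989.125.
Standard quotas: A 2.981, B 3.810, C 2.313, D 2.230, E 2.675, F 1.990.
Lower quotas: A 2, B 3, C 2, D 2, E 2, F 1 (sum 12, leaving 4 seats).
Remainders in descending order: F 0.990, A 0.981, B 0.810, E 0.675, C 0.313, D 0.230.
The surplus seats go to F, A, B, E.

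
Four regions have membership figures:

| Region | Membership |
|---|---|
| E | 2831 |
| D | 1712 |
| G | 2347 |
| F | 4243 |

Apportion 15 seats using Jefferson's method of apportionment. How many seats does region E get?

Standard divisor 11133/15 ≈ 742.2; standard quotas: E 3.814, D 2.307, G 3.162, F 5.717.
Rounding down gives 3, 2, 3, 5 = 13 seats, so the divisor must be adjusted.
With modified divisor 700: modified quotas E 4.044, D 2.446, G 3.353, F 6.061.
Rounding down: E 4, D 2, G 3, F 6 (total 15).
E receives 4.

4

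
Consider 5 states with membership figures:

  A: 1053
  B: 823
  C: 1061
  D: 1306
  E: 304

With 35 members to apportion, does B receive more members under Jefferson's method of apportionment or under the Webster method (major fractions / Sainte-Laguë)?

Jefferson: A 8, B 6, C 8, D 11, E 2.
Webster: A 8, B 7, C 8, D 10, E 2.
B gets 6 under Jefferson and 7 under Webster.

Webster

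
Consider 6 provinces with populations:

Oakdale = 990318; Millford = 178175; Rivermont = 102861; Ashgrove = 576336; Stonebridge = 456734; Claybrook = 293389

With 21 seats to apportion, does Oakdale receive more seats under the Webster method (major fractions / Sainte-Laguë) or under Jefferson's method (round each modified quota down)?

Webster: Oakdale 8, Millford 1, Rivermont 1, Ashgrove 5, Stonebridge 4, Claybrook 2.
Jefferson: Oakdale 9, Millford 1, Rivermont 0, Ashgrove 5, Stonebridge 4, Claybrook 2.
Oakdale gets 8 under Webster and 9 under Jefferson.

Jefferson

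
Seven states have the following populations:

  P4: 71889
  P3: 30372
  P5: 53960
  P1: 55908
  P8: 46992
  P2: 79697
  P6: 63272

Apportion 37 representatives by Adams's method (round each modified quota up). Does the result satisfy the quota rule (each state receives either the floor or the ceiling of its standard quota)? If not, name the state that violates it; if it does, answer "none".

Standard quotas: P4 6.615, P3 2.795, P5 4.965, P1 5.145, P8 4.324, P2 7.334, P6 5.822.
Adams allocation: P4 7, P3 3, P5 5, P1 5, P8 4, P2 7, P6 6.
Every allocation lies between the lower and upper quota.

none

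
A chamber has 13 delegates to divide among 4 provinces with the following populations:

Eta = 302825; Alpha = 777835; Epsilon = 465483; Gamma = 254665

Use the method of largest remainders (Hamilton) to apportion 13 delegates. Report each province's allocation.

Eta: 2, Alpha: 6, Epsilon: 3, Gamma: 2

Standard divisor: 1800808 ÷ 13 ≈ 138523.692.
Standard quotas: Eta 2.1861, Alpha 5.6152, Epsilon 3.3603, Gamma 1.8384.
Lower quotas: Eta 2, Alpha 5, Epsilon 3, Gamma 1 (sum 11, leaving 2 seats).
Remainders in descending order: Gamma 0.8384, Alpha 0.6152, Epsilon 0.3603, Eta 0.1861.
Largest remainders: Gamma, Alpha receive the extra seats.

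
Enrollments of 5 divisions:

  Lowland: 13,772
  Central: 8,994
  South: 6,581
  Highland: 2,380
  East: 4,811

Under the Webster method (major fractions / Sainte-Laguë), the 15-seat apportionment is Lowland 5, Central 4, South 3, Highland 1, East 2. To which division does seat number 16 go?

Priority for the next seat is population ÷ (current seats + 0.5).
Priorities: Lowland 2504.000, Central 1998.667, South 1880.286, Highland 1586.667, East 1924.400.
Highest priority: Lowland.

Lowland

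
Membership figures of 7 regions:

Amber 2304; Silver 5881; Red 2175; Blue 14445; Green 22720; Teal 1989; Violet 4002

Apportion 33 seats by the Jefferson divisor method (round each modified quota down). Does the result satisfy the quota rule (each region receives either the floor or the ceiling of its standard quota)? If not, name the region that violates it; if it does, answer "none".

Standard quotas: Amber 1.421, Silver 3.626, Red 1.341, Blue 8.907, Green 14.010, Teal 1.226, Violet 2.468.
Jefferson allocation: Amber 1, Silver 4, Red 1, Blue 9, Green 15, Teal 1, Violet 2.
Every allocation lies between the lower and upper quota.

none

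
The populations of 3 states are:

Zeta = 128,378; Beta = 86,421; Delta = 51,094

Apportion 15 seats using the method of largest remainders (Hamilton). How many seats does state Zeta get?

The standard divisor is 265893/15 ≈ 17726.2.
Standard quotas: Zeta 7.2423, Beta 4.8753, Delta 2.8824.
Lower quotas: Zeta 7, Beta 4, Delta 2 (sum 13, leaving 2 seats).
Remainders in descending order: Delta 0.8824, Beta 0.8753, Zeta 0.2423.
The surplus seats go to Delta, Beta.
Zeta receives 7.

7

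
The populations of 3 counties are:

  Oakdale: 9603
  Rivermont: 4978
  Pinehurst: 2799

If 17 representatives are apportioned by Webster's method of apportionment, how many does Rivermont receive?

Standard divisor 17380/17 ≈ 1022.353; standard quotas: Oakdale 9.393, Rivermont 4.869, Pinehurst 2.738.
Rounding to the nearest integer gives Oakdale 9, Rivermont 5, Pinehurst 3 — total 17, matching the house size, so no adjustment is needed.
Rivermont receives 5.

5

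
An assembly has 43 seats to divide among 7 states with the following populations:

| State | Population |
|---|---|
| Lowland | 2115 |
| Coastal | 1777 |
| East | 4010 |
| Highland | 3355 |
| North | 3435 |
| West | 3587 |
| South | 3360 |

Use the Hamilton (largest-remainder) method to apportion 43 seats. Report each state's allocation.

The standard divisor is 21639/43 ≈ 503.233.
Standard quotas: Lowland 4.203, Coastal 3.531, East 7.968, Highland 6.667, North 6.826, West 7.128, South 6.677.
Lower quotas: Lowland 4, Coastal 3, East 7, Highland 6, North 6, West 7, South 6 (sum 39, leaving 4 seats).
Remainders in descending order: East 0.968, North 0.826, South 0.677, Highland 0.667, Coastal 0.531, Lowland 0.203, West 0.128.
Largest remainders: East, North, South, Highland receive the extra seats.

Lowland: 4, Coastal: 3, East: 8, Highland: 7, North: 7, West: 7, South: 7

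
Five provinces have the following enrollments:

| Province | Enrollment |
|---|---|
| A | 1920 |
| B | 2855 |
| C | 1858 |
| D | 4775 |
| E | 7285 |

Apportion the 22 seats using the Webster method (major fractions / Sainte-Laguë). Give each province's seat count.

A: 2, B: 3, C: 2, D: 6, E: 9

Standard divisor 18693/22 ≈ 849.682; standard quotas: A 2.260, B 3.360, C 2.187, D 5.620, E 8.574.
Rounding to the nearest integer gives A 2, B 3, C 2, D 6, E 9 — total 22, matching the house size, so no adjustment is needed.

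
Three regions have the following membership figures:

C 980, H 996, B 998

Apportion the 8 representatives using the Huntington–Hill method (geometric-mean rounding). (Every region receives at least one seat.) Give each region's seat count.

C 2; H 3; B 3

With divisor 403: modified quotas C 2.432, H 2.471, B 2.476.
Geometric-mean thresholds: C √(2·3)=2.449, H √(2·3)=2.449, B √(2·3)=2.449.
Each quota rounded against its threshold gives C 2, H 3, B 3 (total 8).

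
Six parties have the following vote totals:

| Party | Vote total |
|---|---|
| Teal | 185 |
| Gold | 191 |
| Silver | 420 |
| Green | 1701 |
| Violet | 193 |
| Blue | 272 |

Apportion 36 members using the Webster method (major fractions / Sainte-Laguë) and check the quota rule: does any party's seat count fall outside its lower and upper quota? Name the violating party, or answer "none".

Standard quotas: Teal 2.248, Gold 2.321, Silver 5.105, Green 20.674, Violet 2.346, Blue 3.306.
Webster allocation: Teal 2, Gold 2, Silver 5, Green 22, Violet 2, Blue 3.
Green has quota 20.674 (lower 20, upper 21) but receives 22 — outside the quota interval.

Green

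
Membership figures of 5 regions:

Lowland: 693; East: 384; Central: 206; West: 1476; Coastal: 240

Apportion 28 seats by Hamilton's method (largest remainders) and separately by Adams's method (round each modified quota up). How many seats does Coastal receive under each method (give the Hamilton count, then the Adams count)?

Hamilton: Lowland 6, East 4, Central 2, West 14, Coastal 2.
Adams: Lowland 6, East 4, Central 2, West 13, Coastal 3.
Coastal gets 2 under Hamilton and 3 under Adams.

2 and 3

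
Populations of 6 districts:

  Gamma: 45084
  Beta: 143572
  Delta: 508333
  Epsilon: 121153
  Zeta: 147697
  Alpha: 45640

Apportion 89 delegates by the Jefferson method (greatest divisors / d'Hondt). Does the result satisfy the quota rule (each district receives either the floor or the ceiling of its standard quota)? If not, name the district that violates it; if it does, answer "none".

Delta

Standard quotas: Gamma 3.967, Beta 12.633, Delta 44.728, Epsilon 10.660, Zeta 12.996, Alpha 4.016.
Jefferson allocation: Gamma 4, Beta 12, Delta 46, Epsilon 10, Zeta 13, Alpha 4.
Delta has quota 44.728 (lower 44, upper 45) but receives 46 — outside the quota interval.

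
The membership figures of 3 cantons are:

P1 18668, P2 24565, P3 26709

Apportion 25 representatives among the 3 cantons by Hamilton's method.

Standard divisor: 69942 ÷ 25 ≈ 2797.68.
Standard quotas: P1 6.6727, P2 8.7805, P3 9.5468.
Lower quotas: P1 6, P2 8, P3 9 (sum 23, leaving 2 seats).
Remainders in descending order: P2 0.7805, P1 0.6727, P3 0.5468.
The surplus seats go to P2, P1.

P1=7; P2=9; P3=9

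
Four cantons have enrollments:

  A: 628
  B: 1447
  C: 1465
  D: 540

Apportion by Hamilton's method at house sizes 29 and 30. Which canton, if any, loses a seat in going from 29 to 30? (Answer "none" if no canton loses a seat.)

At 29 seats: A 5, B 10, C 10, D 4.
At 30 seats: A 4, B 11, C 11, D 4.
A drops from 5 to 4.

A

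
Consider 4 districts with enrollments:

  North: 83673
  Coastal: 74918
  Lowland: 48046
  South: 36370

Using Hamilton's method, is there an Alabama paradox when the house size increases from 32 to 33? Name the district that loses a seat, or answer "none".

none

At 32 seats: North 11, Coastal 10, Lowland 6, South 5.
At 33 seats: North 11, Coastal 10, Lowland 7, South 5.
No district's allocation decreased.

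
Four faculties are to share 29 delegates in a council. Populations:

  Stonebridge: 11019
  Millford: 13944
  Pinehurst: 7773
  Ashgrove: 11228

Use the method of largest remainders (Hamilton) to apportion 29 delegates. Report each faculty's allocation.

Stonebridge 7, Millford 9, Pinehurst 5, Ashgrove 8

Total 43964; standard divisor 43964/29 = 1516.
Standard quotas: Stonebridge 7.2685, Millford 9.1979, Pinehurst 5.1273, Ashgrove 7.4063.
Lower quotas: Stonebridge 7, Millford 9, Pinehurst 5, Ashgrove 7 (sum 28, leaving 1 seat).
Remainders in descending order: Ashgrove 0.4063, Stonebridge 0.2685, Millford 0.1979, Pinehurst 0.1273.
Largest remainder: Ashgrove receives the extra seat.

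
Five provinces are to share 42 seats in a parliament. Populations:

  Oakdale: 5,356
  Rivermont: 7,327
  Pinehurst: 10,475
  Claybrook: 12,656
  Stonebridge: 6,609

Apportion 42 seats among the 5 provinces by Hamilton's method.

The standard divisor is 42423/42 ≈ 1010.071.
Standard quotas: Oakdale 5.3026, Rivermont 7.2539, Pinehurst 10.3706, Claybrook 12.5298, Stonebridge 6.5431.
Lower quotas: Oakdale 5, Rivermont 7, Pinehurst 10, Claybrook 12, Stonebridge 6 (sum 40, leaving 2 seats).
Remainders in descending order: Stonebridge 0.5431, Claybrook 0.5298, Pinehurst 0.3706, Oakdale 0.3026, Rivermont 0.2539.
Largest remainders: Stonebridge, Claybrook receive the extra seats.

Oakdale=5, Rivermont=7, Pinehurst=10, Claybrook=13, Stonebridge=7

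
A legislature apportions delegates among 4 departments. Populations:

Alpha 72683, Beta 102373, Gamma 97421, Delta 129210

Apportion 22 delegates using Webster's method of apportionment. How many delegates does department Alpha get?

Standard divisor 401687/22 ≈ 18258.5; standard quotas: Alpha 3.981, Beta 5.607, Gamma 5.336, Delta 7.077.
Rounding to the nearest integer gives Alpha 4, Beta 6, Gamma 5, Delta 7 — total 22, matching the house size, so no adjustment is needed.
Alpha receives 4.

4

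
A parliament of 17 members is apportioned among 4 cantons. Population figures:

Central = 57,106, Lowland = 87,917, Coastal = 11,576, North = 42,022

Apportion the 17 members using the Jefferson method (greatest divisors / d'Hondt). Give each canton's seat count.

Central: 5; Lowland: 8; Coastal: 1; North: 3

Standard divisor 198621/17 ≈ 11683.588; standard quotas: Central 4.888, Lowland 7.525, Coastal 0.991, North 3.597.
Rounding down gives 4, 7, 0, 3 = 14 seats, so the divisor must be adjusted.
With modified divisor 10700: modified quotas Central 5.337, Lowland 8.217, Coastal 1.082, North 3.927.
Rounding down: Central 5, Lowland 8, Coastal 1, North 3 (total 17).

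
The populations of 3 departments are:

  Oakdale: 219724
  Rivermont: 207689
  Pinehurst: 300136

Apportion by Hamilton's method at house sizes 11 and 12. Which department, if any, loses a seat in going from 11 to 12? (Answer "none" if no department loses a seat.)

none

At 11 seats: Oakdale 3, Rivermont 3, Pinehurst 5.
At 12 seats: Oakdale 4, Rivermont 3, Pinehurst 5.
No department's allocation decreased.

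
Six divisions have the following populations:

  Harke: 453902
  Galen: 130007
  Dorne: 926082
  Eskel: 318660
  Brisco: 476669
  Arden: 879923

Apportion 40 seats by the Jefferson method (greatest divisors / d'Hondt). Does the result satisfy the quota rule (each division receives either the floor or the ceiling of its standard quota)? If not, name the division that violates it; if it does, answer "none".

none

Standard quotas: Harke 5.700, Galen 1.633, Dorne 11.630, Eskel 4.002, Brisco 5.986, Arden 11.050.
Jefferson allocation: Harke 6, Galen 1, Dorne 12, Eskel 4, Brisco 6, Arden 11.
Every allocation lies between the lower and upper quota.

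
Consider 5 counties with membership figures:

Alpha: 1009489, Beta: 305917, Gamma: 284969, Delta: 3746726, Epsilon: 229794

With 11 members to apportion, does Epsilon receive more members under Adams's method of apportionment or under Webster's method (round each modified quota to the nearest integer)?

Adams: Alpha 2, Beta 1, Gamma 1, Delta 6, Epsilon 1.
Webster: Alpha 2, Beta 1, Gamma 1, Delta 7, Epsilon 0.
Epsilon gets 1 under Adams and 0 under Webster.

Adams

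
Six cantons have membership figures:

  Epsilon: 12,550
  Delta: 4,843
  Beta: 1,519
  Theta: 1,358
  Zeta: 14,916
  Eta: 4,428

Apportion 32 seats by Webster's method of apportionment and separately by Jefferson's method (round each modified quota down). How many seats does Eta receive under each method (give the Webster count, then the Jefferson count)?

Webster: Epsilon 10, Delta 4, Beta 1, Theta 1, Zeta 12, Eta 4.
Jefferson: Epsilon 10, Delta 4, Beta 1, Theta 1, Zeta 13, Eta 3.
Eta gets 4 under Webster and 3 under Jefferson.

4 and 3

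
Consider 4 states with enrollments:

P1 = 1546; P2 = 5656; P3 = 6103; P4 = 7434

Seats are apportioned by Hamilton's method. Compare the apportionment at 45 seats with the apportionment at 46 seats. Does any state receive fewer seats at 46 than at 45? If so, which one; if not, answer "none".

At 45 seats: P1 4, P2 12, P3 13, P4 16.
At 46 seats: P1 3, P2 13, P3 14, P4 16.
P1 drops from 4 to 3.

P1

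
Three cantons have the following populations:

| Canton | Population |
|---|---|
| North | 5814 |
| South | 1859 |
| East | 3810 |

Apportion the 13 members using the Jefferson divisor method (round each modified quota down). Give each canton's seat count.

Standard divisor 11483/13 ≈ 883.308; standard quotas: North 6.582, South 2.105, East 4.313.
Rounding down gives 6, 2, 4 = 12 seats, so the divisor must be adjusted.
With modified divisor 800: modified quotas North 7.268, South 2.324, East 4.763.
Rounding down: North 7, South 2, East 4 (total 13).

North 7, South 2, East 4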